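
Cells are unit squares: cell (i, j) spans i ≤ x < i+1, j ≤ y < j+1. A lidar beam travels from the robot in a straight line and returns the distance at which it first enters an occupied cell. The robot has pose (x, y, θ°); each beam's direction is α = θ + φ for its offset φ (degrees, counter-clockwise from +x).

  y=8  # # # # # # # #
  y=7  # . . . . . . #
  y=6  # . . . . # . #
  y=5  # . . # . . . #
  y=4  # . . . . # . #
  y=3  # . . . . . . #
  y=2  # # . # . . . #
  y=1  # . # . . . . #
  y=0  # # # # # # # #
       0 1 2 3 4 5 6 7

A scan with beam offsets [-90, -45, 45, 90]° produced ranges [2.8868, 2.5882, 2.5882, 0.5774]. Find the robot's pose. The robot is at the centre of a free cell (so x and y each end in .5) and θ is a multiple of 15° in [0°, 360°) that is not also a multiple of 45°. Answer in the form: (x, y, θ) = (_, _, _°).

(x, y, θ) = (4.5, 2.5, 60°)

The pose lattice has 36·16 = 576 candidates. Test each by forward raycasting.
  (1.5, 1.5, 255°): beam 1 = 0.5176 ≠ 2.8868 ✗
  (2.5, 6.5, 255°): beam 1 = 1.5529 ≠ 2.8868 ✗
  (3.5, 4.5, 240°): beam 3 = 1.5529 ≠ 2.5882 ✗
  (3.5, 3.5, 285°): beam 1 = 1.9319 ≠ 2.8868 ✗
  …
  (4.5, 2.5, 60°): r_1=2.8868, r_2=2.5882, r_3=2.5882, r_4=0.5774 — all match ✓
No second candidate reproduces the full scan.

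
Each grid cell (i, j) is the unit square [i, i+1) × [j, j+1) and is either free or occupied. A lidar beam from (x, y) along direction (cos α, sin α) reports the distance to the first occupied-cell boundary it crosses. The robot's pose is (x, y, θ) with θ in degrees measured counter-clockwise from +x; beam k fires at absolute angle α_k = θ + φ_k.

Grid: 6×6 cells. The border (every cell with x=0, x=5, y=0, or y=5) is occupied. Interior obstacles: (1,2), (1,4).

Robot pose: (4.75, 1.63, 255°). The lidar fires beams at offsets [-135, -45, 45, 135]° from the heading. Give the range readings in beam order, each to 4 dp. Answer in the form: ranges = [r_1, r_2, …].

beam 1: φ=-135°, α=120°
  cosα=-0.5000 sinα=0.8660 | (4,1) | tMaxX 1.5000 tMaxY 0.4272 | tΔX 2.0000 tΔY 1.1547
    t=0.4272 [y] (4,2)
    t=1.5000 [x] (3,2)
    t=1.5819 [y] (3,3)
    t=2.7366 [y] (3,4)
    t=3.5000 [x] (2,4)
    t=3.8913 [y] (2,5) — stop
  → r_1 = 3.8913
beam 2: φ=-45°, α=210°
  cosα=-0.8660 sinα=-0.5000 | (4,1) | tMaxX 0.8660 tMaxY 1.2600 | tΔX 1.1547 tΔY 2.0000
    t=0.8660 [x] (3,1)
    t=1.2600 [y] (3,0) — stop
  → r_2 = 1.2600
beam 3: φ=45°, α=300°
  cosα=0.5000 sinα=-0.8660 | (4,1) | tMaxX 0.5000 tMaxY 0.7275 | tΔX 2.0000 tΔY 1.1547
    t=0.5000 [x] (5,1) — stop
  → r_3 = 0.5000
beam 4: φ=135°, α=30°
  cosα=0.8660 sinα=0.5000 | (4,1) | tMaxX 0.2887 tMaxY 0.7400 | tΔX 1.1547 tΔY 2.0000
    t=0.2887 [x] (5,1) — stop
  → r_4 = 0.2887

ranges = [3.8913, 1.2600, 0.5000, 0.2887]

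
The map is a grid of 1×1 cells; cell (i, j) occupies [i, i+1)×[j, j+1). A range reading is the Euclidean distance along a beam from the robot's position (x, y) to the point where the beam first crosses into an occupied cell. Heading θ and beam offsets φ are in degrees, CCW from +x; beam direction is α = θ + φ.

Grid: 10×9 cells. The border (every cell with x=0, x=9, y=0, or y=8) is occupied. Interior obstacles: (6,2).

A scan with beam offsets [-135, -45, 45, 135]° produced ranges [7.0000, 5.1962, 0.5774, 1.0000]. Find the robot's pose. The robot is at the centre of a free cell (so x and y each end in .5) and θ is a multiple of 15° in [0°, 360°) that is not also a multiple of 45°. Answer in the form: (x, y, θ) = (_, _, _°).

Candidates: 55 free-cell centres × 16 headings = 880 poses. Raycast each; keep the one whose scan matches to 4 dp.
  (7.5, 5.5, 240°): beam 1 = 2.5882 ≠ 7.0000 ✗
  (8.5, 1.5, 300°): beam 1 = 1.9319 ≠ 7.0000 ✗
  (4.5, 5.5, 105°): beam 1 = 5.1962 ≠ 7.0000 ✗
  …
  (4.5, 7.5, 15°): r_1=7.0000, r_2=5.1962, r_3=0.5774, r_4=1.0000 — all match ✓
Unique over the lattice → pose = (4.5, 7.5, 15°).

(x, y, θ) = (4.5, 7.5, 15°)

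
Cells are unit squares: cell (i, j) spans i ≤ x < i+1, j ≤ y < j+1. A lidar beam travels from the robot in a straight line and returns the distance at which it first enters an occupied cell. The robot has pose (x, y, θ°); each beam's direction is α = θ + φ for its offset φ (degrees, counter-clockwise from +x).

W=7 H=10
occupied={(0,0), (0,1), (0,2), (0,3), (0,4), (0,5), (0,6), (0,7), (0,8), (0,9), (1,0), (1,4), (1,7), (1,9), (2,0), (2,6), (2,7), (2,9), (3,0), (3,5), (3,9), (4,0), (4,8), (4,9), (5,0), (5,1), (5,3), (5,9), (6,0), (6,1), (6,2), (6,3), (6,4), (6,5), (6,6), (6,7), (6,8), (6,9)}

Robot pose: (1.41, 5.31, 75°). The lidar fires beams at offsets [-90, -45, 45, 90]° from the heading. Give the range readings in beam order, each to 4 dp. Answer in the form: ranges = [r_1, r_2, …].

ranges = [4.7519, 1.3800, 0.8200, 0.4245]

beam 1: φ=-90°, α=345°
  dir = (cos 345°, sin 345°) = (0.9659, -0.2588); from cell (1,5)
  next x-line at t=0.6108, next y-line at t=1.1977; Δt_x=1.0353, Δt_y=3.8637
    x: enter (2,5) at t=0.6108
    y: enter (2,4) at t=1.1977
    x: enter (3,4) at t=1.6461
    x: enter (4,4) at t=2.6814
    x: enter (5,4) at t=3.7166
    x: enter (6,4) at t=4.7519 ← occupied
  → r_1 = 4.7519
beam 2: φ=-45°, α=30°
  dir = (cos 30°, sin 30°) = (0.8660, 0.5000); from cell (1,5)
  next x-line at t=0.6813, next y-line at t=1.3800; Δt_x=1.1547, Δt_y=2.0000
    x: enter (2,5) at t=0.6813
    y: enter (2,6) at t=1.3800 ← occupied
  → r_2 = 1.3800
beam 3: φ=45°, α=120°
  dir = (cos 120°, sin 120°) = (-0.5000, 0.8660); from cell (1,5)
  next x-line at t=0.8200, next y-line at t=0.7967; Δt_x=2.0000, Δt_y=1.1547
    y: enter (1,6) at t=0.7967
    x: enter (0,6) at t=0.8200 ← occupied
  → r_3 = 0.8200
beam 4: φ=90°, α=165°
  dir = (cos 165°, sin 165°) = (-0.9659, 0.2588); from cell (1,5)
  next x-line at t=0.4245, next y-line at t=2.6660; Δt_x=1.0353, Δt_y=3.8637
    x: enter (0,5) at t=0.4245 ← occupied
  → r_4 = 0.4245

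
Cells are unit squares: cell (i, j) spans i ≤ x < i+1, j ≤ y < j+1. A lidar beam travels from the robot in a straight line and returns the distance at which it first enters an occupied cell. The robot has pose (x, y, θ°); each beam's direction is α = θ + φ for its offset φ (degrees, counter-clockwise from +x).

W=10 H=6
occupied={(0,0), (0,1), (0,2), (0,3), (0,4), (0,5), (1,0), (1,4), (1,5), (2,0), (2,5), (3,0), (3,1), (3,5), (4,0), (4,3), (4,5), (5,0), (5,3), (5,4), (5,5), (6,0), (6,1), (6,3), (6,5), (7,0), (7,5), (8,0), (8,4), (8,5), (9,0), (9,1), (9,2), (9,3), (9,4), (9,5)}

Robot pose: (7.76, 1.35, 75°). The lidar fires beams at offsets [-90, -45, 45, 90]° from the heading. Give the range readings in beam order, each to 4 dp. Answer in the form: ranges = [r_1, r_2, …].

ranges = [1.2837, 1.4318, 1.9053, 0.7868]

beam 1: φ=-90°, α=345°
  dir = (cos 345°, sin 345°) = (0.9659, -0.2588); from cell (7,1)
  next x-line at t=0.2485, next y-line at t=1.3523; Δt_x=1.0353, Δt_y=3.8637
    x: enter (8,1) at t=0.2485
    x: enter (9,1) at t=1.2837 ← occupied
  → r_1 = 1.2837
beam 2: φ=-45°, α=30°
  dir = (cos 30°, sin 30°) = (0.8660, 0.5000); from cell (7,1)
  next x-line at t=0.2771, next y-line at t=1.3000; Δt_x=1.1547, Δt_y=2.0000
    x: enter (8,1) at t=0.2771
    y: enter (8,2) at t=1.3000
    x: enter (9,2) at t=1.4318 ← occupied
  → r_2 = 1.4318
beam 3: φ=45°, α=120°
  dir = (cos 120°, sin 120°) = (-0.5000, 0.8660); from cell (7,1)
  next x-line at t=1.5200, next y-line at t=0.7506; Δt_x=2.0000, Δt_y=1.1547
    y: enter (7,2) at t=0.7506
    x: enter (6,2) at t=1.5200
    y: enter (6,3) at t=1.9053 ← occupied
  → r_3 = 1.9053
beam 4: φ=90°, α=165°
  dir = (cos 165°, sin 165°) = (-0.9659, 0.2588); from cell (7,1)
  next x-line at t=0.7868, next y-line at t=2.5114; Δt_x=1.0353, Δt_y=3.8637
    x: enter (6,1) at t=0.7868 ← occupied
  → r_4 = 0.7868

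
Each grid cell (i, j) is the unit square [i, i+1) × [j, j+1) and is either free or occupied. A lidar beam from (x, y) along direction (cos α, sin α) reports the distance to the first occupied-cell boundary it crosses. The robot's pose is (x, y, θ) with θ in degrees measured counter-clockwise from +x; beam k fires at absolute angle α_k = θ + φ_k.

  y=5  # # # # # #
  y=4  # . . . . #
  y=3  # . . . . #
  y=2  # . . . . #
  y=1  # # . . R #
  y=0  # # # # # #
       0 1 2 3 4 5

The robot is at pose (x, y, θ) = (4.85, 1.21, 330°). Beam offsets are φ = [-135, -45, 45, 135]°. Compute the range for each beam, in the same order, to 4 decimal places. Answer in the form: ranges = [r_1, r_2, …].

ranges = [0.8114, 0.2174, 0.1553, 3.9237]

beam 1: φ=-135°, α=195°
  cosα=-0.9659 sinα=-0.2588 | (4,1) | tMaxX 0.8800 tMaxY 0.8114 | tΔX 1.0353 tΔY 3.8637
    t=0.8114 [y] (4,0) — stop
  → r_1 = 0.8114
beam 2: φ=-45°, α=285°
  cosα=0.2588 sinα=-0.9659 | (4,1) | tMaxX 0.5796 tMaxY 0.2174 | tΔX 3.8637 tΔY 1.0353
    t=0.2174 [y] (4,0) — stop
  → r_2 = 0.2174
beam 3: φ=45°, α=15°
  cosα=0.9659 sinα=0.2588 | (4,1) | tMaxX 0.1553 tMaxY 3.0523 | tΔX 1.0353 tΔY 3.8637
    t=0.1553 [x] (5,1) — stop
  → r_3 = 0.1553
beam 4: φ=135°, α=105°
  cosα=-0.2588 sinα=0.9659 | (4,1) | tMaxX 3.2841 tMaxY 0.8179 | tΔX 3.8637 tΔY 1.0353
    t=0.8179 [y] (4,2)
    t=1.8531 [y] (4,3)
    t=2.8884 [y] (4,4)
    t=3.2841 [x] (3,4)
    t=3.9237 [y] (3,5) — stop
  → r_4 = 3.9237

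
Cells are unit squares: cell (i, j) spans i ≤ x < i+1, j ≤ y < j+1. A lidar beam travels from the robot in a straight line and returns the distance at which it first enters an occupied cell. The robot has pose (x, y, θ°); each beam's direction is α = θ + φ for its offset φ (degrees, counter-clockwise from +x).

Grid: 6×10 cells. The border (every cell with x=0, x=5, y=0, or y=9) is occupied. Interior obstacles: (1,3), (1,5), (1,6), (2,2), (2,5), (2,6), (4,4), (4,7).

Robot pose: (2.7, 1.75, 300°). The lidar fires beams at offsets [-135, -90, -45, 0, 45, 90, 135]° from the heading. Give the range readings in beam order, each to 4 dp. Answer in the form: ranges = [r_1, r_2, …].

beam 1: φ=-135°, α=165°
  direction (-0.9659, 0.2588); cell (2,1); t to first gridline: x 0.7247, y 0.9659 (then +1.0353 / +3.8637)
    (1,1) via x @ 0.7247
    (1,2) via y @ 0.9659
    (0,2) via x @ 1.7600  # hit
  → r_1 = 1.7600
beam 2: φ=-90°, α=210°
  direction (-0.8660, -0.5000); cell (2,1); t to first gridline: x 0.8083, y 1.5000 (then +1.1547 / +2.0000)
    (1,1) via x @ 0.8083
    (1,0) via y @ 1.5000  # hit
  → r_2 = 1.5000
beam 3: φ=-45°, α=255°
  direction (-0.2588, -0.9659); cell (2,1); t to first gridline: x 2.7046, y 0.7765 (then +3.8637 / +1.0353)
    (2,0) via y @ 0.7765  # hit
  → r_3 = 0.7765
beam 4: φ=0°, α=300°
  direction (0.5000, -0.8660); cell (2,1); t to first gridline: x 0.6000, y 0.8660 (then +2.0000 / +1.1547)
    (3,1) via x @ 0.6000
    (3,0) via y @ 0.8660  # hit
  → r_4 = 0.8660
beam 5: φ=45°, α=345°
  direction (0.9659, -0.2588); cell (2,1); t to first gridline: x 0.3106, y 2.8978 (then +1.0353 / +3.8637)
    (3,1) via x @ 0.3106
    (4,1) via x @ 1.3459
    (5,1) via x @ 2.3811  # hit
  → r_5 = 2.3811
beam 6: φ=90°, α=30°
  direction (0.8660, 0.5000); cell (2,1); t to first gridline: x 0.3464, y 0.5000 (then +1.1547 / +2.0000)
    (3,1) via x @ 0.3464
    (3,2) via y @ 0.5000
    (4,2) via x @ 1.5011
    (4,3) via y @ 2.5000
    (5,3) via x @ 2.6558  # hit
  → r_6 = 2.6558
beam 7: φ=135°, α=75°
  direction (0.2588, 0.9659); cell (2,1); t to first gridline: x 1.1591, y 0.2588 (then +3.8637 / +1.0353)
    (2,2) via y @ 0.2588  # hit
  → r_7 = 0.2588

ranges = [1.7600, 1.5000, 0.7765, 0.8660, 2.3811, 2.6558, 0.2588]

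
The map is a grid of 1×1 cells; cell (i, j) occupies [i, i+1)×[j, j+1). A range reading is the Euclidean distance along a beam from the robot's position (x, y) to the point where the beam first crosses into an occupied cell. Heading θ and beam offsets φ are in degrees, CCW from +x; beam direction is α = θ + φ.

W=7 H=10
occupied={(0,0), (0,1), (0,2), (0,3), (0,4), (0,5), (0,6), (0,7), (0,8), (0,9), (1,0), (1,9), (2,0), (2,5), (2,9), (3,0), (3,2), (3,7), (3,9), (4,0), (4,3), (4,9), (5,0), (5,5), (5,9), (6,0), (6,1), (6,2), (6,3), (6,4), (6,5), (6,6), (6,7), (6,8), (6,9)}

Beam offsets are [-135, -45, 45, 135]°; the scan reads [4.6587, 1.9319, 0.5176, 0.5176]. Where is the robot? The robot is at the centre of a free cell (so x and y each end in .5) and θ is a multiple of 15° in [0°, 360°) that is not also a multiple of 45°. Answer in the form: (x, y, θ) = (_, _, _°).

Candidates: 35 free-cell centres × 16 headings = 560 poses. Raycast each; keep the one whose scan matches to 4 dp.
  (4.5, 2.5, 105°): beam 1 = 1.7321 ≠ 4.6587 ✗
  (5.5, 2.5, 285°): beam 1 = 1.0000 ≠ 4.6587 ✗
  (5.5, 2.5, 120°): beam 1 = 0.5176 ≠ 4.6587 ✗
  …
  (5.5, 4.5, 330°): r_1=4.6587, r_2=1.9319, r_3=0.5176, r_4=0.5176 — all match ✓
Only this pose fits every beam.

(x, y, θ) = (5.5, 4.5, 330°)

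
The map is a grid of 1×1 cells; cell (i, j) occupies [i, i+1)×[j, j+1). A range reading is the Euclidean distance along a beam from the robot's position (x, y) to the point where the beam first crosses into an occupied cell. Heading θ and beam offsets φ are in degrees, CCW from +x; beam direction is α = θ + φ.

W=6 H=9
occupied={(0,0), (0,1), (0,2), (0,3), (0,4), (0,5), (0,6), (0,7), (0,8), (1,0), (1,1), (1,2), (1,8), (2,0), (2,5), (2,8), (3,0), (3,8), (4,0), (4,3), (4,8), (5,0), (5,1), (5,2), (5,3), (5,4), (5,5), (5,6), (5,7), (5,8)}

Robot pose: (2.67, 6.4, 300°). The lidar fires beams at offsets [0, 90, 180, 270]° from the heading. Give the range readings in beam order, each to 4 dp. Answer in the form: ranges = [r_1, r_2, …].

ranges = [0.4619, 2.6905, 1.8475, 1.9283]

beam 1: φ=0°, α=300°
  cosα=0.5000 sinα=-0.8660 | (2,6) | tMaxX 0.6600 tMaxY 0.4619 | tΔX 2.0000 tΔY 1.1547
    t=0.4619 [y] (2,5) — stop
  → r_1 = 0.4619
beam 2: φ=90°, α=30°
  cosα=0.8660 sinα=0.5000 | (2,6) | tMaxX 0.3811 tMaxY 1.2000 | tΔX 1.1547 tΔY 2.0000
    t=0.3811 [x] (3,6)
    t=1.2000 [y] (3,7)
    t=1.5358 [x] (4,7)
    t=2.6905 [x] (5,7) — stop
  → r_2 = 2.6905
beam 3: φ=180°, α=120°
  cosα=-0.5000 sinα=0.8660 | (2,6) | tMaxX 1.3400 tMaxY 0.6928 | tΔX 2.0000 tΔY 1.1547
    t=0.6928 [y] (2,7)
    t=1.3400 [x] (1,7)
    t=1.8475 [y] (1,8) — stop
  → r_3 = 1.8475
beam 4: φ=270°, α=210°
  cosα=-0.8660 sinα=-0.5000 | (2,6) | tMaxX 0.7736 tMaxY 0.8000 | tΔX 1.1547 tΔY 2.0000
    t=0.7736 [x] (1,6)
    t=0.8000 [y] (1,5)
    t=1.9283 [x] (0,5) — stop
  → r_4 = 1.9283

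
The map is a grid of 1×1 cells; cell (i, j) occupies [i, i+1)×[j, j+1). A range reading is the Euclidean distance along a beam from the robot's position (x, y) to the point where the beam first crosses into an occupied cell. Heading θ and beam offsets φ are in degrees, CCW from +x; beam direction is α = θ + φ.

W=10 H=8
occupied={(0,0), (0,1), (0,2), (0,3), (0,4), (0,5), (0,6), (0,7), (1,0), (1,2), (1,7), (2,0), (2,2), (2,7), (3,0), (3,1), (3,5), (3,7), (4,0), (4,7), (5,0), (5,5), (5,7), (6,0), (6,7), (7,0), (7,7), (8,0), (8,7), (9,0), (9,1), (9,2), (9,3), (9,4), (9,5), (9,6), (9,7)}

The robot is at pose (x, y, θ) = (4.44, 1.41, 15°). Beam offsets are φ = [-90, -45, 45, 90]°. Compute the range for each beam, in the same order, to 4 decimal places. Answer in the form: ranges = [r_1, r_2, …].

beam 1: φ=-90°, α=285°
  d=(0.2588,-0.9659)  start (4,1)  tX=2.1637 tY=0.4245  stride 1/|dx|=3.8637 1/|dy|=1.0353
    cross y-line → (4,0), t=0.4245 (wall)
  → r_1 = 0.4245
beam 2: φ=-45°, α=330°
  d=(0.8660,-0.5000)  start (4,1)  tX=0.6466 tY=0.8200  stride 1/|dx|=1.1547 1/|dy|=2.0000
    cross x-line → (5,1), t=0.6466
    cross y-line → (5,0), t=0.8200 (wall)
  → r_2 = 0.8200
beam 3: φ=45°, α=60°
  d=(0.5000,0.8660)  start (4,1)  tX=1.1200 tY=0.6813  stride 1/|dx|=2.0000 1/|dy|=1.1547
    cross y-line → (4,2), t=0.6813
    cross x-line → (5,2), t=1.1200
    cross y-line → (5,3), t=1.8360
    cross y-line → (5,4), t=2.9907
    cross x-line → (6,4), t=3.1200
    cross y-line → (6,5), t=4.1454
    cross x-line → (7,5), t=5.1200
    cross y-line → (7,6), t=5.3001
    cross y-line → (7,7), t=6.4548 (wall)
  → r_3 = 6.4548
beam 4: φ=90°, α=105°
  d=(-0.2588,0.9659)  start (4,1)  tX=1.7000 tY=0.6108  stride 1/|dx|=3.8637 1/|dy|=1.0353
    cross y-line → (4,2), t=0.6108
    cross y-line → (4,3), t=1.6461
    cross x-line → (3,3), t=1.7000
    cross y-line → (3,4), t=2.6814
    cross y-line → (3,5), t=3.7166 (wall)
  → r_4 = 3.7166

ranges = [0.4245, 0.8200, 6.4548, 3.7166]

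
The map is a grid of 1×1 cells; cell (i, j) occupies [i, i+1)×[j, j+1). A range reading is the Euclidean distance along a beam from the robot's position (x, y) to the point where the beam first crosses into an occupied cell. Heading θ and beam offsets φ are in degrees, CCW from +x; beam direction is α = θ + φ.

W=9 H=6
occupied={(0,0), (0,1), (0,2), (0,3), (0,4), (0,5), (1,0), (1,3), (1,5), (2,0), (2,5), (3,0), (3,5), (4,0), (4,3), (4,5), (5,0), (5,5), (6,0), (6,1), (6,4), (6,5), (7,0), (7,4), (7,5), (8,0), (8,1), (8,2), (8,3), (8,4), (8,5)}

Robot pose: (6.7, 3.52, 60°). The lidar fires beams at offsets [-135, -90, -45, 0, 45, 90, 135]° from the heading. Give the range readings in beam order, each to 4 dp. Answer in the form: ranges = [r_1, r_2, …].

beam 1: φ=-135°, α=285°
  d=(0.2588,-0.9659)  start (6,3)  tX=1.1591 tY=0.5383  stride 1/|dx|=3.8637 1/|dy|=1.0353
    cross y-line → (6,2), t=0.5383
    cross x-line → (7,2), t=1.1591
    cross y-line → (7,1), t=1.5736
    cross y-line → (7,0), t=2.6089 (wall)
  → r_1 = 2.6089
beam 2: φ=-90°, α=330°
  d=(0.8660,-0.5000)  start (6,3)  tX=0.3464 tY=1.0400  stride 1/|dx|=1.1547 1/|dy|=2.0000
    cross x-line → (7,3), t=0.3464
    cross y-line → (7,2), t=1.0400
    cross x-line → (8,2), t=1.5011 (wall)
  → r_2 = 1.5011
beam 3: φ=-45°, α=15°
  d=(0.9659,0.2588)  start (6,3)  tX=0.3106 tY=1.8546  stride 1/|dx|=1.0353 1/|dy|=3.8637
    cross x-line → (7,3), t=0.3106
    cross x-line → (8,3), t=1.3459 (wall)
  → r_3 = 1.3459
beam 4: φ=0°, α=60°
  d=(0.5000,0.8660)  start (6,3)  tX=0.6000 tY=0.5543  stride 1/|dx|=2.0000 1/|dy|=1.1547
    cross y-line → (6,4), t=0.5543 (wall)
  → r_4 = 0.5543
beam 5: φ=45°, α=105°
  d=(-0.2588,0.9659)  start (6,3)  tX=2.7046 tY=0.4969  stride 1/|dx|=3.8637 1/|dy|=1.0353
    cross y-line → (6,4), t=0.4969 (wall)
  → r_5 = 0.4969
beam 6: φ=90°, α=150°
  d=(-0.8660,0.5000)  start (6,3)  tX=0.8083 tY=0.9600  stride 1/|dx|=1.1547 1/|dy|=2.0000
    cross x-line → (5,3), t=0.8083
    cross y-line → (5,4), t=0.9600
    cross x-line → (4,4), t=1.9630
    cross y-line → (4,5), t=2.9600 (wall)
  → r_6 = 2.9600
beam 7: φ=135°, α=195°
  d=(-0.9659,-0.2588)  start (6,3)  tX=0.7247 tY=2.0091  stride 1/|dx|=1.0353 1/|dy|=3.8637
    cross x-line → (5,3), t=0.7247
    cross x-line → (4,3), t=1.7600 (wall)
  → r_7 = 1.7600

ranges = [2.6089, 1.5011, 1.3459, 0.5543, 0.4969, 2.9600, 1.7600]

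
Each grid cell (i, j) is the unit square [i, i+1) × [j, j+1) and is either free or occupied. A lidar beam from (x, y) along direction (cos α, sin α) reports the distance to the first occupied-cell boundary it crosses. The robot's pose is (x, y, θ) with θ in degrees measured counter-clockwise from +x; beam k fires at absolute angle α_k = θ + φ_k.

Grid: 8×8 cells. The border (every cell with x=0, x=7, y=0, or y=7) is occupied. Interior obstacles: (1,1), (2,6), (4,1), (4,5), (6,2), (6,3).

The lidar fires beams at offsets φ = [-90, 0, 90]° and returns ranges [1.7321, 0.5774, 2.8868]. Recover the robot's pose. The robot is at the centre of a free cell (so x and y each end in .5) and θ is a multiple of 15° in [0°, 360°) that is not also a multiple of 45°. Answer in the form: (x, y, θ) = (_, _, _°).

The pose lattice has 30·16 = 480 candidates. Test each by forward raycasting.
  (5.5, 6.5, 210°): beam 1 = 0.5774 ≠ 1.7321 ✗
  (1.5, 6.5, 120°): beam 1 = 0.5774 ≠ 1.7321 ✗
  (3.5, 3.5, 285°): beam 1 = 2.5882 ≠ 1.7321 ✗
  (2.5, 5.5, 165°): beam 1 = 0.5176 ≠ 1.7321 ✗
  …
  (5.5, 2.5, 30°): r_1=1.7321, r_2=0.5774, r_3=2.8868 — all match ✓
No second candidate reproduces the full scan.

(x, y, θ) = (5.5, 2.5, 30°)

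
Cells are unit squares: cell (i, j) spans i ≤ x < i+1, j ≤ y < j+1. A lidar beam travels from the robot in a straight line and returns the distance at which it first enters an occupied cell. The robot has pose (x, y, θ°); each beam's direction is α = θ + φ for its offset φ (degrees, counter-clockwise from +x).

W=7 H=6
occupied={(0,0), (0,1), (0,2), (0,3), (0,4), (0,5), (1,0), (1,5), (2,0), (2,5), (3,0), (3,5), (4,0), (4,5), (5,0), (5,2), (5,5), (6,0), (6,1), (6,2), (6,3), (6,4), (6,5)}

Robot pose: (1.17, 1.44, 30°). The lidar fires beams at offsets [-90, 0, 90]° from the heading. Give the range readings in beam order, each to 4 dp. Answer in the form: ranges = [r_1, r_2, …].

ranges = [0.5081, 5.5772, 0.3400]

beam 1: φ=-90°, α=300°
  d=(0.5000,-0.8660)  start (1,1)  tX=1.6600 tY=0.5081  stride 1/|dx|=2.0000 1/|dy|=1.1547
    cross y-line → (1,0), t=0.5081 (wall)
  → r_1 = 0.5081
beam 2: φ=0°, α=30°
  d=(0.8660,0.5000)  start (1,1)  tX=0.9584 tY=1.1200  stride 1/|dx|=1.1547 1/|dy|=2.0000
    cross x-line → (2,1), t=0.9584
    cross y-line → (2,2), t=1.1200
    cross x-line → (3,2), t=2.1131
    cross y-line → (3,3), t=3.1200
    cross x-line → (4,3), t=3.2678
    cross x-line → (5,3), t=4.4225
    cross y-line → (5,4), t=5.1200
    cross x-line → (6,4), t=5.5772 (wall)
  → r_2 = 5.5772
beam 3: φ=90°, α=120°
  d=(-0.5000,0.8660)  start (1,1)  tX=0.3400 tY=0.6466  stride 1/|dx|=2.0000 1/|dy|=1.1547
    cross x-line → (0,1), t=0.3400 (wall)
  → r_3 = 0.3400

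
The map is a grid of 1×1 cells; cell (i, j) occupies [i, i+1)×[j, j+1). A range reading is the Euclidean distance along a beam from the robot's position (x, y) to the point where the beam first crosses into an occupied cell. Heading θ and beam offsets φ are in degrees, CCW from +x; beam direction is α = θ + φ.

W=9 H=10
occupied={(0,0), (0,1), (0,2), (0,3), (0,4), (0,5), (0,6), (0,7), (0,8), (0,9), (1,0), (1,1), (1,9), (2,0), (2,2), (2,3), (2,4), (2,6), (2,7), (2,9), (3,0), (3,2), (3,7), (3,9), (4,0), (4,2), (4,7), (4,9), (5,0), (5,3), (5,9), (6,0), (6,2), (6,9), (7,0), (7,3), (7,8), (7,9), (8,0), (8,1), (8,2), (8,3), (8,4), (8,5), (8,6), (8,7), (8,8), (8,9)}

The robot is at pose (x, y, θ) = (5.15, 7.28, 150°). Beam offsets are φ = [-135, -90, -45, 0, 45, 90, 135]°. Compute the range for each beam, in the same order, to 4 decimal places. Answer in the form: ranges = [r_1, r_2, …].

beam 1: φ=-135°, α=15°
  dir = (cos 15°, sin 15°) = (0.9659, 0.2588); from cell (5,7)
  next x-line at t=0.8800, next y-line at t=2.7819; Δt_x=1.0353, Δt_y=3.8637
    x: enter (6,7) at t=0.8800
    x: enter (7,7) at t=1.9153
    y: enter (7,8) at t=2.7819 ← occupied
  → r_1 = 2.7819
beam 2: φ=-90°, α=60°
  dir = (cos 60°, sin 60°) = (0.5000, 0.8660); from cell (5,7)
  next x-line at t=1.7000, next y-line at t=0.8314; Δt_x=2.0000, Δt_y=1.1547
    y: enter (5,8) at t=0.8314
    x: enter (6,8) at t=1.7000
    y: enter (6,9) at t=1.9861 ← occupied
  → r_2 = 1.9861
beam 3: φ=-45°, α=105°
  dir = (cos 105°, sin 105°) = (-0.2588, 0.9659); from cell (5,7)
  next x-line at t=0.5796, next y-line at t=0.7454; Δt_x=3.8637, Δt_y=1.0353
    x: enter (4,7) at t=0.5796 ← occupied
  → r_3 = 0.5796
beam 4: φ=0°, α=150°
  dir = (cos 150°, sin 150°) = (-0.8660, 0.5000); from cell (5,7)
  next x-line at t=0.1732, next y-line at t=1.4400; Δt_x=1.1547, Δt_y=2.0000
    x: enter (4,7) at t=0.1732 ← occupied
  → r_4 = 0.1732
beam 5: φ=45°, α=195°
  dir = (cos 195°, sin 195°) = (-0.9659, -0.2588); from cell (5,7)
  next x-line at t=0.1553, next y-line at t=1.0818; Δt_x=1.0353, Δt_y=3.8637
    x: enter (4,7) at t=0.1553 ← occupied
  → r_5 = 0.1553
beam 6: φ=90°, α=240°
  dir = (cos 240°, sin 240°) = (-0.5000, -0.8660); from cell (5,7)
  next x-line at t=0.3000, next y-line at t=0.3233; Δt_x=2.0000, Δt_y=1.1547
    x: enter (4,7) at t=0.3000 ← occupied
  → r_6 = 0.3000
beam 7: φ=135°, α=285°
  dir = (cos 285°, sin 285°) = (0.2588, -0.9659); from cell (5,7)
  next x-line at t=3.2841, next y-line at t=0.2899; Δt_x=3.8637, Δt_y=1.0353
    y: enter (5,6) at t=0.2899
    y: enter (5,5) at t=1.3252
    y: enter (5,4) at t=2.3604
    x: enter (6,4) at t=3.2841
    y: enter (6,3) at t=3.3957
    y: enter (6,2) at t=4.4310 ← occupied
  → r_7 = 4.4310

ranges = [2.7819, 1.9861, 0.5796, 0.1732, 0.1553, 0.3000, 4.4310]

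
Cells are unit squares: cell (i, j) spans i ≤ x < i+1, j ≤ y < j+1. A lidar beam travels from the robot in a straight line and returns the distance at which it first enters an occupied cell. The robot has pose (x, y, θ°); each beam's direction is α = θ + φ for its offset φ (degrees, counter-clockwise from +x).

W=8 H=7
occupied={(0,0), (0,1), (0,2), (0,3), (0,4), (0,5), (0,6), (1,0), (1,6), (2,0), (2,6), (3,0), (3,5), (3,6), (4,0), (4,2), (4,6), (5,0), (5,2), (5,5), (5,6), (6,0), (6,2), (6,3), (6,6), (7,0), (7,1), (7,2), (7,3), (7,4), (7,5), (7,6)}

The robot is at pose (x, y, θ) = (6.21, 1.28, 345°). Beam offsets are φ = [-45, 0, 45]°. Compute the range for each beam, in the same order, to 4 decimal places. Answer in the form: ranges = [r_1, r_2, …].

ranges = [0.3233, 0.8179, 0.9122]

beam 1: φ=-45°, α=300°
  cosα=0.5000 sinα=-0.8660 | (6,1) | tMaxX 1.5800 tMaxY 0.3233 | tΔX 2.0000 tΔY 1.1547
    t=0.3233 [y] (6,0) — stop
  → r_1 = 0.3233
beam 2: φ=0°, α=345°
  cosα=0.9659 sinα=-0.2588 | (6,1) | tMaxX 0.8179 tMaxY 1.0818 | tΔX 1.0353 tΔY 3.8637
    t=0.8179 [x] (7,1) — stop
  → r_2 = 0.8179
beam 3: φ=45°, α=30°
  cosα=0.8660 sinα=0.5000 | (6,1) | tMaxX 0.9122 tMaxY 1.4400 | tΔX 1.1547 tΔY 2.0000
    t=0.9122 [x] (7,1) — stop
  → r_3 = 0.9122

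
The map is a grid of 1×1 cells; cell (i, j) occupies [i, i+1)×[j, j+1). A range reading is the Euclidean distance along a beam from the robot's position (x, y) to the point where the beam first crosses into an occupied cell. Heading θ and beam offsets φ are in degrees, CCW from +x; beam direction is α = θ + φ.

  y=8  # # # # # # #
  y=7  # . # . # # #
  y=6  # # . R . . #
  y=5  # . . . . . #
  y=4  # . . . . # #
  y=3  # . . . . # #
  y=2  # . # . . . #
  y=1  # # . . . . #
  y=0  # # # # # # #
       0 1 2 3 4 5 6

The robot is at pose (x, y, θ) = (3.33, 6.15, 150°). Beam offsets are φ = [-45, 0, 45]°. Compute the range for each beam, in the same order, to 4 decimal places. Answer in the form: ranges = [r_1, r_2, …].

ranges = [1.2750, 1.5358, 2.4122]

beam 1: φ=-45°, α=105°
  d=(-0.2588,0.9659)  start (3,6)  tX=1.2750 tY=0.8800  stride 1/|dx|=3.8637 1/|dy|=1.0353
    cross y-line → (3,7), t=0.8800
    cross x-line → (2,7), t=1.2750 (wall)
  → r_1 = 1.2750
beam 2: φ=0°, α=150°
  d=(-0.8660,0.5000)  start (3,6)  tX=0.3811 tY=1.7000  stride 1/|dx|=1.1547 1/|dy|=2.0000
    cross x-line → (2,6), t=0.3811
    cross x-line → (1,6), t=1.5358 (wall)
  → r_2 = 1.5358
beam 3: φ=45°, α=195°
  d=(-0.9659,-0.2588)  start (3,6)  tX=0.3416 tY=0.5796  stride 1/|dx|=1.0353 1/|dy|=3.8637
    cross x-line → (2,6), t=0.3416
    cross y-line → (2,5), t=0.5796
    cross x-line → (1,5), t=1.3769
    cross x-line → (0,5), t=2.4122 (wall)
  → r_3 = 2.4122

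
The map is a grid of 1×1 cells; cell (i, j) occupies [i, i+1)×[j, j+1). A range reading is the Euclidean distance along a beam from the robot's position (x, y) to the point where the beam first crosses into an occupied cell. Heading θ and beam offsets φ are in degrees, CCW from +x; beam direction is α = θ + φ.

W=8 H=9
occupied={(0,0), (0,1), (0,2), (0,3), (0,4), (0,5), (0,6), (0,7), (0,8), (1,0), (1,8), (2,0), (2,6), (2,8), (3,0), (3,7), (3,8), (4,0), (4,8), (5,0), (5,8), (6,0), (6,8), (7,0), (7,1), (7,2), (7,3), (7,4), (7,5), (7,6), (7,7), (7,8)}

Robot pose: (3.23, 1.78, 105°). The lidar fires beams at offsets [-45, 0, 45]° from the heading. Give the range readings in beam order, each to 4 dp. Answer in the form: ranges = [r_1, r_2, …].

ranges = [7.1822, 4.3689, 2.5750]

beam 1: φ=-45°, α=60°
  cosα=0.5000 sinα=0.8660 | (3,1) | tMaxX 1.5400 tMaxY 0.2540 | tΔX 2.0000 tΔY 1.1547
    t=0.2540 [y] (3,2)
    t=1.4087 [y] (3,3)
    t=1.5400 [x] (4,3)
    t=2.5634 [y] (4,4)
    t=3.5400 [x] (5,4)
    t=3.7181 [y] (5,5)
    t=4.8728 [y] (5,6)
    t=5.5400 [x] (6,6)
    t=6.0275 [y] (6,7)
    t=7.1822 [y] (6,8) — stop
  → r_1 = 7.1822
beam 2: φ=0°, α=105°
  cosα=-0.2588 sinα=0.9659 | (3,1) | tMaxX 0.8887 tMaxY 0.2278 | tΔX 3.8637 tΔY 1.0353
    t=0.2278 [y] (3,2)
    t=0.8887 [x] (2,2)
    t=1.2630 [y] (2,3)
    t=2.2983 [y] (2,4)
    t=3.3336 [y] (2,5)
    t=4.3689 [y] (2,6) — stop
  → r_2 = 4.3689
beam 3: φ=45°, α=150°
  cosα=-0.8660 sinα=0.5000 | (3,1) | tMaxX 0.2656 tMaxY 0.4400 | tΔX 1.1547 tΔY 2.0000
    t=0.2656 [x] (2,1)
    t=0.4400 [y] (2,2)
    t=1.4203 [x] (1,2)
    t=2.4400 [y] (1,3)
    t=2.5750 [x] (0,3) — stop
  → r_3 = 2.5750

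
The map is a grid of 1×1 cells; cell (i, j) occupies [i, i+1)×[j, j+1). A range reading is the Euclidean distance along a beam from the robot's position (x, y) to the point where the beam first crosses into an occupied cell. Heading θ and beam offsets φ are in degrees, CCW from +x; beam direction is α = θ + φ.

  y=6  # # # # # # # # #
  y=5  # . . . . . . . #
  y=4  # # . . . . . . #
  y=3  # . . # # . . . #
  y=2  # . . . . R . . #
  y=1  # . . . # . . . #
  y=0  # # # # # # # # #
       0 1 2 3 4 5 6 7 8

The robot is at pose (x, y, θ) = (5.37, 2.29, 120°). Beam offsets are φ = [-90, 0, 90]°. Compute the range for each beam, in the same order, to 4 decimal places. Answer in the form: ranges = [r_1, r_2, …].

beam 1: φ=-90°, α=30°
  d=(0.8660,0.5000)  start (5,2)  tX=0.7275 tY=1.4200  stride 1/|dx|=1.1547 1/|dy|=2.0000
    cross x-line → (6,2), t=0.7275
    cross y-line → (6,3), t=1.4200
    cross x-line → (7,3), t=1.8822
    cross x-line → (8,3), t=3.0369 (wall)
  → r_1 = 3.0369
beam 2: φ=0°, α=120°
  d=(-0.5000,0.8660)  start (5,2)  tX=0.7400 tY=0.8198  stride 1/|dx|=2.0000 1/|dy|=1.1547
    cross x-line → (4,2), t=0.7400
    cross y-line → (4,3), t=0.8198 (wall)
  → r_2 = 0.8198
beam 3: φ=90°, α=210°
  d=(-0.8660,-0.5000)  start (5,2)  tX=0.4272 tY=0.5800  stride 1/|dx|=1.1547 1/|dy|=2.0000
    cross x-line → (4,2), t=0.4272
    cross y-line → (4,1), t=0.5800 (wall)
  → r_3 = 0.5800

ranges = [3.0369, 0.8198, 0.5800]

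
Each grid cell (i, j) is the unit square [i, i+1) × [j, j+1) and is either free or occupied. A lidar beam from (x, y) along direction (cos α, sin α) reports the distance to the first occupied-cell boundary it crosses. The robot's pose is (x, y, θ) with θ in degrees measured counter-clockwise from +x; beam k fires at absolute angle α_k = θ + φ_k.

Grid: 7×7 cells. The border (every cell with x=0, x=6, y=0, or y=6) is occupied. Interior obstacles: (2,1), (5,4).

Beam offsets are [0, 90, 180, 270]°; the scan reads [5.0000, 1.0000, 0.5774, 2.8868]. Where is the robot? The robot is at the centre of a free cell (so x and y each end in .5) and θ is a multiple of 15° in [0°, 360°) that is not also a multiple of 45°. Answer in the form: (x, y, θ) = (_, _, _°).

(x, y, θ) = (3.5, 5.5, 300°)

The pose lattice has 23·16 = 368 candidates. Test each by forward raycasting.
  (4.5, 4.5, 330°): beam 1 = 0.5774 ≠ 5.0000 ✗
  (2.5, 3.5, 255°): beam 1 = 1.5529 ≠ 5.0000 ✗
  (5.5, 2.5, 345°): beam 1 = 0.5176 ≠ 5.0000 ✗
  …
  (3.5, 5.5, 300°): r_1=5.0000, r_2=1.0000, r_3=0.5774, r_4=2.8868 — all match ✓
No second candidate reproduces the full scan.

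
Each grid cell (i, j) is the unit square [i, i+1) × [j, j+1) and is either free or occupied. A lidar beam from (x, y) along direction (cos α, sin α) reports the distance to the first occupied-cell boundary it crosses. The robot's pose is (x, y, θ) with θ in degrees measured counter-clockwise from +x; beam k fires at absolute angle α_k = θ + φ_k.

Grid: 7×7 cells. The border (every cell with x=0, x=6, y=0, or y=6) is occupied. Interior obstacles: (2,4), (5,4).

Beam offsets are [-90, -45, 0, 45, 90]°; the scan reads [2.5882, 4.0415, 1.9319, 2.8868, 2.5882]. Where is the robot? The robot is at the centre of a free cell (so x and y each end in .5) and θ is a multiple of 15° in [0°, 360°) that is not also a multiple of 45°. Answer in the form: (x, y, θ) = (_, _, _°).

Enumerate (i+0.5, j+0.5, θ) over the 23 free cells and 16 admissible headings. For each, cast all 5 beams and compare to the given ranges.
  (4.5, 3.5, 15°): beam 2 = 1.7321 ≠ 4.0415 ✗
  (4.5, 1.5, 255°): beam 1 = 3.6235 ≠ 2.5882 ✗
  (4.5, 4.5, 60°): beam 1 = 0.5774 ≠ 2.5882 ✗
  (1.5, 4.5, 60°): beam 1 = 0.5774 ≠ 2.5882 ✗
  (4.5, 5.5, 15°): beam 1 = 4.6587 ≠ 2.5882 ✗
  …
  (3.5, 2.5, 105°): r_1=2.5882, r_2=4.0415, r_3=1.9319, r_4=2.8868, r_5=2.5882 — all match ✓
No second candidate reproduces the full scan.

(x, y, θ) = (3.5, 2.5, 105°)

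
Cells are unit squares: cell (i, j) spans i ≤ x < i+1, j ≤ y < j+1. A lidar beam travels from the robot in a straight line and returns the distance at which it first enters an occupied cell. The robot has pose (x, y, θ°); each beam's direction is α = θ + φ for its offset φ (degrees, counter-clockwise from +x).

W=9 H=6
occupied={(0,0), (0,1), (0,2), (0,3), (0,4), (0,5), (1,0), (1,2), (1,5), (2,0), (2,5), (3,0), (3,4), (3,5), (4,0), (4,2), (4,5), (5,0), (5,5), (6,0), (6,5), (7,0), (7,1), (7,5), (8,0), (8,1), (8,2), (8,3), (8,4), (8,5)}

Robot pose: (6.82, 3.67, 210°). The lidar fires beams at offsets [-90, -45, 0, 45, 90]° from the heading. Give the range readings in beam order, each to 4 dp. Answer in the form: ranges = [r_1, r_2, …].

beam 1: φ=-90°, α=120°
  d=(-0.5000,0.8660)  start (6,3)  tX=1.6400 tY=0.3811  stride 1/|dx|=2.0000 1/|dy|=1.1547
    cross y-line → (6,4), t=0.3811
    cross y-line → (6,5), t=1.5358 (wall)
  → r_1 = 1.5358
beam 2: φ=-45°, α=165°
  d=(-0.9659,0.2588)  start (6,3)  tX=0.8489 tY=1.2750  stride 1/|dx|=1.0353 1/|dy|=3.8637
    cross x-line → (5,3), t=0.8489
    cross y-line → (5,4), t=1.2750
    cross x-line → (4,4), t=1.8842
    cross x-line → (3,4), t=2.9195 (wall)
  → r_2 = 2.9195
beam 3: φ=0°, α=210°
  d=(-0.8660,-0.5000)  start (6,3)  tX=0.9469 tY=1.3400  stride 1/|dx|=1.1547 1/|dy|=2.0000
    cross x-line → (5,3), t=0.9469
    cross y-line → (5,2), t=1.3400
    cross x-line → (4,2), t=2.1016 (wall)
  → r_3 = 2.1016
beam 4: φ=45°, α=255°
  d=(-0.2588,-0.9659)  start (6,3)  tX=3.1682 tY=0.6936  stride 1/|dx|=3.8637 1/|dy|=1.0353
    cross y-line → (6,2), t=0.6936
    cross y-line → (6,1), t=1.7289
    cross y-line → (6,0), t=2.7642 (wall)
  → r_4 = 2.7642
beam 5: φ=90°, α=300°
  d=(0.5000,-0.8660)  start (6,3)  tX=0.3600 tY=0.7736  stride 1/|dx|=2.0000 1/|dy|=1.1547
    cross x-line → (7,3), t=0.3600
    cross y-line → (7,2), t=0.7736
    cross y-line → (7,1), t=1.9283 (wall)
  → r_5 = 1.9283

ranges = [1.5358, 2.9195, 2.1016, 2.7642, 1.9283]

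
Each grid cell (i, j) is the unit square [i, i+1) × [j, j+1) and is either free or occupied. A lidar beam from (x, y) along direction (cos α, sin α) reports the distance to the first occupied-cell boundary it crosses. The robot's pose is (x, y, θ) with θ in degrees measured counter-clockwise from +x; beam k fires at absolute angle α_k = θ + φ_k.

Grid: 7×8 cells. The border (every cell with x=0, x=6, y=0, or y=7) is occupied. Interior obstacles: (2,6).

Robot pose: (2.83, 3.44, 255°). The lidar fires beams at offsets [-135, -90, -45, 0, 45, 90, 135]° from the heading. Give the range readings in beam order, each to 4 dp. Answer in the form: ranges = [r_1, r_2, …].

beam 1: φ=-135°, α=120°
  d=(-0.5000,0.8660)  start (2,3)  tX=1.6600 tY=0.6466  stride 1/|dx|=2.0000 1/|dy|=1.1547
    cross y-line → (2,4), t=0.6466
    cross x-line → (1,4), t=1.6600
    cross y-line → (1,5), t=1.8013
    cross y-line → (1,6), t=2.9560
    cross x-line → (0,6), t=3.6600 (wall)
  → r_1 = 3.6600
beam 2: φ=-90°, α=165°
  d=(-0.9659,0.2588)  start (2,3)  tX=0.8593 tY=2.1637  stride 1/|dx|=1.0353 1/|dy|=3.8637
    cross x-line → (1,3), t=0.8593
    cross x-line → (0,3), t=1.8946 (wall)
  → r_2 = 1.8946
beam 3: φ=-45°, α=210°
  d=(-0.8660,-0.5000)  start (2,3)  tX=0.9584 tY=0.8800  stride 1/|dx|=1.1547 1/|dy|=2.0000
    cross y-line → (2,2), t=0.8800
    cross x-line → (1,2), t=0.9584
    cross x-line → (0,2), t=2.1131 (wall)
  → r_3 = 2.1131
beam 4: φ=0°, α=255°
  d=(-0.2588,-0.9659)  start (2,3)  tX=3.2069 tY=0.4555  stride 1/|dx|=3.8637 1/|dy|=1.0353
    cross y-line → (2,2), t=0.4555
    cross y-line → (2,1), t=1.4908
    cross y-line → (2,0), t=2.5261 (wall)
  → r_4 = 2.5261
beam 5: φ=45°, α=300°
  d=(0.5000,-0.8660)  start (2,3)  tX=0.3400 tY=0.5081  stride 1/|dx|=2.0000 1/|dy|=1.1547
    cross x-line → (3,3), t=0.3400
    cross y-line → (3,2), t=0.5081
    cross y-line → (3,1), t=1.6628
    cross x-line → (4,1), t=2.3400
    cross y-line → (4,0), t=2.8175 (wall)
  → r_5 = 2.8175
beam 6: φ=90°, α=345°
  d=(0.9659,-0.2588)  start (2,3)  tX=0.1760 tY=1.7000  stride 1/|dx|=1.0353 1/|dy|=3.8637
    cross x-line → (3,3), t=0.1760
    cross x-line → (4,3), t=1.2113
    cross y-line → (4,2), t=1.7000
    cross x-line → (5,2), t=2.2465
    cross x-line → (6,2), t=3.2818 (wall)
  → r_6 = 3.2818
beam 7: φ=135°, α=30°
  d=(0.8660,0.5000)  start (2,3)  tX=0.1963 tY=1.1200  stride 1/|dx|=1.1547 1/|dy|=2.0000
    cross x-line → (3,3), t=0.1963
    cross y-line → (3,4), t=1.1200
    cross x-line → (4,4), t=1.3510
    cross x-line → (5,4), t=2.5057
    cross y-line → (5,5), t=3.1200
    cross x-line → (6,5), t=3.6604 (wall)
  → r_7 = 3.6604

ranges = [3.6600, 1.8946, 2.1131, 2.5261, 2.8175, 3.2818, 3.6604]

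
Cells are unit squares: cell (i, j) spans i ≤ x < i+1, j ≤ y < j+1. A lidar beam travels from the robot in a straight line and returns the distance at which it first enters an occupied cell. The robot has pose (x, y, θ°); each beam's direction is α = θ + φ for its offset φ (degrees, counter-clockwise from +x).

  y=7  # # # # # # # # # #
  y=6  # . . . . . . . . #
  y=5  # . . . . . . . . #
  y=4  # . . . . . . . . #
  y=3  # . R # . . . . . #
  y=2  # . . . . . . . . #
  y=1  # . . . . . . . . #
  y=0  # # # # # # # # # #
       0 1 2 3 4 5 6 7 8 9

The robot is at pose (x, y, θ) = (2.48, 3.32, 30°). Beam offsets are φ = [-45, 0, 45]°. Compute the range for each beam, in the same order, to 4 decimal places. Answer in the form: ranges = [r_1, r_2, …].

beam 1: φ=-45°, α=345°
  d=(0.9659,-0.2588)  start (2,3)  tX=0.5383 tY=1.2364  stride 1/|dx|=1.0353 1/|dy|=3.8637
    cross x-line → (3,3), t=0.5383 (wall)
  → r_1 = 0.5383
beam 2: φ=0°, α=30°
  d=(0.8660,0.5000)  start (2,3)  tX=0.6004 tY=1.3600  stride 1/|dx|=1.1547 1/|dy|=2.0000
    cross x-line → (3,3), t=0.6004 (wall)
  → r_2 = 0.6004
beam 3: φ=45°, α=75°
  d=(0.2588,0.9659)  start (2,3)  tX=2.0091 tY=0.7040  stride 1/|dx|=3.8637 1/|dy|=1.0353
    cross y-line → (2,4), t=0.7040
    cross y-line → (2,5), t=1.7393
    cross x-line → (3,5), t=2.0091
    cross y-line → (3,6), t=2.7745
    cross y-line → (3,7), t=3.8098 (wall)
  → r_3 = 3.8098

ranges = [0.5383, 0.6004, 3.8098]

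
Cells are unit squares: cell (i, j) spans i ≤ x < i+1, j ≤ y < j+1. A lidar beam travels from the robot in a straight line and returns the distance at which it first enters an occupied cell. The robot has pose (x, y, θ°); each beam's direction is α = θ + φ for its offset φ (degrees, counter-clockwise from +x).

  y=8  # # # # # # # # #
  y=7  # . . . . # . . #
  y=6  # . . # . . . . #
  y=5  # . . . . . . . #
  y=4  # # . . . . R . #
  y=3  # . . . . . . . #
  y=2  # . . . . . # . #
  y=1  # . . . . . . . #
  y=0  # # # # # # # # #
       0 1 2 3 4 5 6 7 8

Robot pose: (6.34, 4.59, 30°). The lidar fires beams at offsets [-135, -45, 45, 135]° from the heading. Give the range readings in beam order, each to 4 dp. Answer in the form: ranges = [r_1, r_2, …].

ranges = [3.7166, 1.7186, 3.5303, 5.5284]

beam 1: φ=-135°, α=255°
  dir = (cos 255°, sin 255°) = (-0.2588, -0.9659); from cell (6,4)
  next x-line at t=1.3137, next y-line at t=0.6108; Δt_x=3.8637, Δt_y=1.0353
    y: enter (6,3) at t=0.6108
    x: enter (5,3) at t=1.3137
    y: enter (5,2) at t=1.6461
    y: enter (5,1) at t=2.6814
    y: enter (5,0) at t=3.7166 ← occupied
  → r_1 = 3.7166
beam 2: φ=-45°, α=345°
  dir = (cos 345°, sin 345°) = (0.9659, -0.2588); from cell (6,4)
  next x-line at t=0.6833, next y-line at t=2.2796; Δt_x=1.0353, Δt_y=3.8637
    x: enter (7,4) at t=0.6833
    x: enter (8,4) at t=1.7186 ← occupied
  → r_2 = 1.7186
beam 3: φ=45°, α=75°
  dir = (cos 75°, sin 75°) = (0.2588, 0.9659); from cell (6,4)
  next x-line at t=2.5500, next y-line at t=0.4245; Δt_x=3.8637, Δt_y=1.0353
    y: enter (6,5) at t=0.4245
    y: enter (6,6) at t=1.4597
    y: enter (6,7) at t=2.4950
    x: enter (7,7) at t=2.5500
    y: enter (7,8) at t=3.5303 ← occupied
  → r_3 = 3.5303
beam 4: φ=135°, α=165°
  dir = (cos 165°, sin 165°) = (-0.9659, 0.2588); from cell (6,4)
  next x-line at t=0.3520, next y-line at t=1.5841; Δt_x=1.0353, Δt_y=3.8637
    x: enter (5,4) at t=0.3520
    x: enter (4,4) at t=1.3873
    y: enter (4,5) at t=1.5841
    x: enter (3,5) at t=2.4225
    x: enter (2,5) at t=3.4578
    x: enter (1,5) at t=4.4931
    y: enter (1,6) at t=5.4478
    x: enter (0,6) at t=5.5284 ← occupied
  → r_4 = 5.5284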